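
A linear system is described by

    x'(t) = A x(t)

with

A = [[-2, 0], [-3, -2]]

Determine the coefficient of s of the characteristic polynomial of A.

For a 2×2 matrix, det(sI - A) = s^2 - (tr A)s + det A.
tr A = -4, det A = 4.
So p(s) = s^2 + 4s + 4.
The coefficient of s is 4.

4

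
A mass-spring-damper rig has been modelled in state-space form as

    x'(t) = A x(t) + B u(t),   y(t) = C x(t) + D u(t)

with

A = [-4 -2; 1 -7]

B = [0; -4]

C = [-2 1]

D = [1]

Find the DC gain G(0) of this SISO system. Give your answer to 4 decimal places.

-0.0667

G(0) = C(-A)^{-1}B + D = -C A^{-1} B + D.
det A = 30, so A^{-1} = (1/30)·adj(A) = [[-7/30, 1/15], [-1/30, -2/15]]
A^{-1} B = [-4/15, 8/15]^T
C A^{-1} B = 16/15
G(0) = D - C A^{-1} B = 1 - (16/15) = -1/15 ≈ -0.0667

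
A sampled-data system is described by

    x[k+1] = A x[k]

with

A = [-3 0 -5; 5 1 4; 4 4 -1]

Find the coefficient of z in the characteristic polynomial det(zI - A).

Expand det(zI - A) for the 3×3 matrix.
p(z) = z^3 + 3z^2 + 3z + 29.
(Check: constant term = det(-A) = (-1)^3 det A = 29; coefficient of z^2 = -tr A = 3.)
The coefficient of z is 3.

3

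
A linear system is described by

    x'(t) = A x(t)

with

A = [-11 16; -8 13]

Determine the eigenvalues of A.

-3, 5

det(sI - A) = s^2 - (tr A)s + det A, with tr A = (-11) + 13 = 2 and det A = (-11)·13 - 16·(-8) = -143 - (-128) = -15.
So p(s) = det(sI - A) = s^2 - 2s - 15.
Factor s^2 - 2s - 15: two numbers with sum 2 and product -15 are 5 and -3, so s^2 - 2s - 15 = (s - 5)(s + 3).
Hence p(s) = (s - 5) (s + 3), with roots -3, 5.
At least one eigenvalue has non-negative real part, so the system is not asymptotically stable.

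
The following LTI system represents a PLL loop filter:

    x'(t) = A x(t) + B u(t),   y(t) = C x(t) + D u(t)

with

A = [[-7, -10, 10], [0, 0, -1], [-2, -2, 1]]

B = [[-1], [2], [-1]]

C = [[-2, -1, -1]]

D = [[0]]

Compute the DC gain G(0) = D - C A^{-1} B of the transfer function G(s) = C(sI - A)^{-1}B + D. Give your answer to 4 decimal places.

G(0) = C(-A)^{-1}B + D = -C A^{-1} B + D.
det A = -6, so A^{-1} = (1/-6)·adj(A) = [[1/3, 5/3, -5/3], [-1/3, -13/6, 7/6], [0, -1, 0]]
A^{-1} B = [14/3, -31/6, -2]^T
C A^{-1} B = -13/6
G(0) = D - C A^{-1} B = 0 - (-13/6) = 13/6 ≈ 2.1667

2.1667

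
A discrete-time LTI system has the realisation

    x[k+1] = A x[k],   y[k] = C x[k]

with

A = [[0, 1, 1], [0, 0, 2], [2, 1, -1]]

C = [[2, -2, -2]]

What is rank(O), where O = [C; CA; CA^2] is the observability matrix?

CA = [[-4, 0, 0]]
CA^2 = [[0, -4, -4]]
Observability matrix O = [C; CA; CA^2] = [[2, -2, -2], [-4, 0, 0], [0, -4, -4]]
The columns c1, c2, c3 of O are linearly dependent: -c2 + c3 = 0 (check each entry), so rank(O) ≤ 2.
The 2×2 minor from rows 1, 2, columns 1, 2 is 2·0 - (-2)·(-4) = 0 - 8 = -8 ≠ 0, so rank(O) = 2.
rank(O) = 2 < n = 3, so the pair (A, C) is not completely observable.

2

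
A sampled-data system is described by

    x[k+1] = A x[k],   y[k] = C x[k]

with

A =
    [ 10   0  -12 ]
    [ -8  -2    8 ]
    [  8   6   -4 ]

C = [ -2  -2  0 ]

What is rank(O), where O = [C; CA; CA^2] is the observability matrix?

CA = [[-4, 4, 8]]
CA^2 = [[-8, 40, 48]]
Observability matrix O = [C; CA; CA^2] = [[-2, -2, 0], [-4, 4, 8], [-8, 40, 48]]
The columns c1, c2, c3 of O are linearly dependent: c1 - c2 + c3 = 0 (check each entry), so rank(O) ≤ 2.
The 2×2 minor from rows 1, 2, columns 1, 2 is (-2)·4 - (-2)·(-4) = -8 - 8 = -16 ≠ 0, so rank(O) = 2.
rank(O) = 2 < n = 3, so the pair (A, C) is not completely observable.

2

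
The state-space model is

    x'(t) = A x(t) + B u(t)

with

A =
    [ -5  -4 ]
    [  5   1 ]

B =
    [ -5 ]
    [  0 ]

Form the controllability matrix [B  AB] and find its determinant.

AB = [[25], [-25]]
Controllability matrix C = [B  AB] = [[-5, 25], [0, -25]]
det(C) = (-5)·(-25) - 25·0 = 125 - 0 = 125
Since det(C) ≠ 0, rank(C) = 2 and the system is completely controllable.

125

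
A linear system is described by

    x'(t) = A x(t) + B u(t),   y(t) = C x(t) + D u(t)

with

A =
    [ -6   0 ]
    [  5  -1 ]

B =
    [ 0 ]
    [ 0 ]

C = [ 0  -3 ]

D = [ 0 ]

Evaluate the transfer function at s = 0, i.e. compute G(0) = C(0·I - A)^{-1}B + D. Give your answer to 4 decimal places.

G(0) = C(-A)^{-1}B + D = -C A^{-1} B + D.
det A = 6, so A^{-1} = (1/6)·adj(A) = [[-1/6, 0], [-5/6, -1]]
A^{-1} B = [0, 0]^T
C A^{-1} B = 0
G(0) = D - C A^{-1} B = 0 - (0) = 0

0.0000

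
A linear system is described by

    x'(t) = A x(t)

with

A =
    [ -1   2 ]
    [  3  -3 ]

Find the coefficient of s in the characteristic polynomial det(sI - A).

4

For a 2×2 matrix, det(sI - A) = s^2 - (tr A)s + det A.
tr A = -4, det A = -3.
So p(s) = s^2 + 4s - 3.
The coefficient of s is 4.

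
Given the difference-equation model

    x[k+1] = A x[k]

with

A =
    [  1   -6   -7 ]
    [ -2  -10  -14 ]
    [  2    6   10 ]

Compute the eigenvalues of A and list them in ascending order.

-4, 2, 3

det(zI - A) = z^3 - (tr A)z^2 + (M11 + M22 + M33)z - det A, where Mii is the 2×2 principal minor of A obtained by deleting row i and column i.
tr A = 1 + (-10) + 10 = 1; M11 = (-10)·10 - (-14)·6 = -100 - (-84) = -16; M22 = 1·10 - (-7)·2 = 10 - (-14) = 24; M33 = 1·(-10) - (-6)·(-2) = -10 - 12 = -22; sum of minors = -14.
det A = 1·((-10)·10 - (-14)·6) - (-6)·((-2)·10 - (-14)·2) + (-7)·((-2)·6 - (-10)·2) = 1·(-16) - (-6)·8 + (-7)·8 = -24.
So p(z) = det(zI - A) = z^3 - z^2 - 14z + 24.
Rational-root test: any integer root divides 24. Testing small divisors, z = 2 works: p(2) = 8 + (-4) + (-28) + 24 = 0, so (z - 2) is a factor.
Dividing, p(z) = (z - 2)(z^2 + z - 12).
Factor z^2 + z - 12: two numbers with sum -1 and product -12 are 3 and -4, so z^2 + z - 12 = (z - 3)(z + 4).
Hence p(z) = (z - 3) (z - 2) (z + 4), with roots -4, 2, 3.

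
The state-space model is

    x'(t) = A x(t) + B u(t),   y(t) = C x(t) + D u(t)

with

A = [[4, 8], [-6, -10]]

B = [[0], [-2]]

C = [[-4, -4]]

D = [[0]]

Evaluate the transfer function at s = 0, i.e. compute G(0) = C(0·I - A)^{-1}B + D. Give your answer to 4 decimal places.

G(0) = C(-A)^{-1}B + D = -C A^{-1} B + D.
det A = 8, so A^{-1} = (1/8)·adj(A) = [[-5/4, -1], [3/4, 1/2]]
A^{-1} B = [2, -1]^T
C A^{-1} B = -4
G(0) = D - C A^{-1} B = 0 - (-4) = 4

4.0000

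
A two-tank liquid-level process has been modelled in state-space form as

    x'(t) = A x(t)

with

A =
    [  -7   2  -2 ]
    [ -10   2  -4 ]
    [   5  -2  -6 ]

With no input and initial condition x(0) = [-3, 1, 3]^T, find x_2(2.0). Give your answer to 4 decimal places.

0.6163

det(sI - A) = s^3 - (tr A)s^2 + (M11 + M22 + M33)s - det A, where Mii is the 2×2 principal minor of A obtained by deleting row i and column i.
tr A = (-7) + 2 + (-6) = -11; M11 = 2·(-6) - (-4)·(-2) = -12 - 8 = -20; M22 = (-7)·(-6) - (-2)·5 = 42 - (-10) = 52; M33 = (-7)·2 - 2·(-10) = -14 - (-20) = 6; sum of minors = 38.
det A = (-7)·(2·(-6) - (-4)·(-2)) - 2·((-10)·(-6) - (-4)·5) + (-2)·((-10)·(-2) - 2·5) = (-7)·(-20) - 2·80 + (-2)·10 = -40.
So p(s) = det(sI - A) = s^3 + 11s^2 + 38s + 40.
Rational-root test: any integer root divides 40. Testing small divisors, s = -2 works: p(-2) = -8 + 44 + (-76) + 40 = 0, so (s + 2) is a factor.
Dividing, p(s) = (s + 2)(s^2 + 9s + 20).
Factor s^2 + 9s + 20: two numbers with sum -9 and product 20 are -4 and -5, so s^2 + 9s + 20 = (s + 4)(s + 5).
Hence p(s) = (s + 2) (s + 4) (s + 5), with roots -5, -4, -2.
The eigenvalues -5, -4, -2 are distinct and real, so A is diagonalisable and x(t) = e^{At} x(0) = V diag(e^{λ_i t}) V^{-1} x(0), where the columns of V are the eigenvectors.
λ = -5: A - (-5)I = [[-2, 2, -2], [-10, 7, -4], [5, -2, -1]]. v must be orthogonal to every row; (row 1) × (row 2) = [6, 12, 6], so take v_1 = [-1, -2, -1]^T.
λ = -4: A - (-4)I = [[-3, 2, -2], [-10, 6, -4], [5, -2, -2]]. v must be orthogonal to every row; (row 1) × (row 2) = [4, 8, 2], so take v_2 = [2, 4, 1]^T.
λ = -2: A - (-2)I = [[-5, 2, -2], [-10, 4, -4], [5, -2, -4]]. v must be orthogonal to every row; (row 1) × (row 3) = [-12, -30, 0], so take v_3 = [2, 5, 0]^T.
V = [v_1 v_2 v_3] = [[-1, 2, 2], [-2, 4, 5], [-1, 1, 0]] has det V = -1, so V^{-1} = adj(V)/det V = [[5, -2, -2], [5, -2, -1], [-2, 1, 0]].
Modal coordinates z(0) = V^{-1} x(0): 5·(-3) + (-2)·1 + (-2)·3 = -23; 5·(-3) + (-2)·1 + (-1)·3 = -20; (-2)·(-3) + 1·1 + 0·3 = 7; so z(0) = [-23, -20, 7]^T.
x_2(t) = Σ_i (v_i)_2 · z_i(0) · e^{λ_i t} (row 2 of V times the modal terms).
x_2(2.0) = (-2)·(-23)·e^{-5·2.0} + 4·(-20)·e^{-4·2.0} + 5·7·e^{-2·2.0} = 46·0.000045 + (-80)·0.000335 + 35·0.018316 = 0.6163.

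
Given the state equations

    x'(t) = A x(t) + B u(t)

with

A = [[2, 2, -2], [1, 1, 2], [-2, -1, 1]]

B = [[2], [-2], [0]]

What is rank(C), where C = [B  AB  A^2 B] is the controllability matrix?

AB = [[0], [0], [-2]]
A^2B = [[4], [-4], [-2]]
Controllability matrix C = [B  AB  A^2B] = [[2, 0, 4], [-2, 0, -4], [0, -2, -2]]
The rows r1, r2, r3 of C are linearly dependent: r1 + r2 = 0 (check each entry), so rank(C) ≤ 2.
The 2×2 minor from rows 1, 3, columns 1, 2 is 2·(-2) - 0·0 = -4 - 0 = -4 ≠ 0, so rank(C) = 2.
rank(C) = 2 < n = 3, so the pair (A, B) is not completely controllable.

2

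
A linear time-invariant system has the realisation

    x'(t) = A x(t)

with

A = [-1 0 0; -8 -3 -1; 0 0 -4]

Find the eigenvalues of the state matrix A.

det(sI - A) = s^3 - (tr A)s^2 + (M11 + M22 + M33)s - det A, where Mii is the 2×2 principal minor of A obtained by deleting row i and column i.
tr A = (-1) + (-3) + (-4) = -8; M11 = (-3)·(-4) - (-1)·0 = 12 - 0 = 12; M22 = (-1)·(-4) - 0·0 = 4 - 0 = 4; M33 = (-1)·(-3) - 0·(-8) = 3 - 0 = 3; sum of minors = 19.
det A = (-1)·((-3)·(-4) - (-1)·0) - 0·((-8)·(-4) - (-1)·0) + 0·((-8)·0 - (-3)·0) = (-1)·12 - 0·32 + 0·0 = -12.
So p(s) = det(sI - A) = s^3 + 8s^2 + 19s + 12.
Rational-root test: any integer root divides 12. Testing small divisors, s = -1 works: p(-1) = -1 + 8 + (-19) + 12 = 0, so (s + 1) is a factor.
Dividing, p(s) = (s + 1)(s^2 + 7s + 12).
Factor s^2 + 7s + 12: two numbers with sum -7 and product 12 are -3 and -4, so s^2 + 7s + 12 = (s + 3)(s + 4).
Hence p(s) = (s + 1) (s + 3) (s + 4), with roots -4, -3, -1.
All eigenvalues have negative real part, so the system is asymptotically stable.

-4, -3, -1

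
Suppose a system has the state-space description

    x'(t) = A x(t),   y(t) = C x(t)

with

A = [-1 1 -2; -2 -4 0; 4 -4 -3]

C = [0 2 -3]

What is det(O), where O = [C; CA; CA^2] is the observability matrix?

CA = [[-16, 4, 9]]
CA^2 = [[44, -68, 5]]
Observability matrix O = [C; CA; CA^2] = [[0, 2, -3], [-16, 4, 9], [44, -68, 5]]
Expanding along the first row, det(O) = 0·(4·5 - 9·(-68)) - 2·((-16)·5 - 9·44) + (-3)·((-16)·(-68) - 4·44) = 0·632 - 2·(-476) + (-3)·912 = -1784
Since det(O) ≠ 0, rank(O) = 3 and the system is completely observable.

-1784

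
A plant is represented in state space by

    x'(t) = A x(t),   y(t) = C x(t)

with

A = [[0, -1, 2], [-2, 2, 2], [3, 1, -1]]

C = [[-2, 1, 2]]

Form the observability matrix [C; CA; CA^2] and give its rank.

2

CA = [[4, 6, -4]]
CA^2 = [[-24, 4, 24]]
Observability matrix O = [C; CA; CA^2] = [[-2, 1, 2], [4, 6, -4], [-24, 4, 24]]
The columns c1, c2, c3 of O are linearly dependent: c1 + c3 = 0 (check each entry), so rank(O) ≤ 2.
The 2×2 minor from rows 1, 2, columns 1, 2 is (-2)·6 - 1·4 = -12 - 4 = -16 ≠ 0, so rank(O) = 2.
rank(O) = 2 < n = 3, so the pair (A, C) is not completely observable.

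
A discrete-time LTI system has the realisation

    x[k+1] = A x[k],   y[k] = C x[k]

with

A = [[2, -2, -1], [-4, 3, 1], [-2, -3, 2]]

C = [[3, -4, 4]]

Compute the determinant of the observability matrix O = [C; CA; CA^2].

CA = [[14, -30, 1]]
CA^2 = [[146, -121, -42]]
Observability matrix O = [C; CA; CA^2] = [[3, -4, 4], [14, -30, 1], [146, -121, -42]]
Expanding along the first row, det(O) = 3·((-30)·(-42) - 1·(-121)) - (-4)·(14·(-42) - 1·146) + 4·(14·(-121) - (-30)·146) = 3·1381 - (-4)·(-734) + 4·2686 = 11951
Since det(O) ≠ 0, rank(O) = 3 and the system is completely observable.

11951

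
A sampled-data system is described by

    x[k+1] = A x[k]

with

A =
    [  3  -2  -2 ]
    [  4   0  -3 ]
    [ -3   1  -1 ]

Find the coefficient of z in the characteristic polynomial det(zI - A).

Expand det(zI - A) for the 3×3 matrix.
p(z) = z^3 - 2z^2 + 2z + 25.
(Check: constant term = det(-A) = (-1)^3 det A = 25; coefficient of z^2 = -tr A = -2.)
The coefficient of z is 2.

2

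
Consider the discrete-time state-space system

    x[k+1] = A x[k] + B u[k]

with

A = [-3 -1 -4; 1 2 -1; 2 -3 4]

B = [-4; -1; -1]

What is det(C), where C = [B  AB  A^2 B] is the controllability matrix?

AB = [[17], [-5], [-9]]
A^2B = [[-10], [16], [13]]
Controllability matrix C = [B  AB  A^2B] = [[-4, 17, -10], [-1, -5, 16], [-1, -9, 13]]
Expanding along the first row, det(C) = (-4)·((-5)·13 - 16·(-9)) - 17·((-1)·13 - 16·(-1)) + (-10)·((-1)·(-9) - (-5)·(-1)) = (-4)·79 - 17·3 + (-10)·4 = -407
Since det(C) ≠ 0, rank(C) = 3 and the system is completely controllable.

-407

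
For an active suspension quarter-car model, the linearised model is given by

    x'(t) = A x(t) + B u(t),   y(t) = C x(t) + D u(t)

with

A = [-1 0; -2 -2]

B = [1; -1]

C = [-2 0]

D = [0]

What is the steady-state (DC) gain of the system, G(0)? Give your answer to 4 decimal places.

G(0) = C(-A)^{-1}B + D = -C A^{-1} B + D.
det A = 2, so A^{-1} = (1/2)·adj(A) = [[-1, 0], [1, -1/2]]
A^{-1} B = [-1, 3/2]^T
C A^{-1} B = 2
G(0) = D - C A^{-1} B = 0 - (2) = -2

-2.0000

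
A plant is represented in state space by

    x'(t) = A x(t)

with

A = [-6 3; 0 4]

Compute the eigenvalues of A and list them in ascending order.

det(sI - A) = s^2 - (tr A)s + det A, with tr A = (-6) + 4 = -2 and det A = (-6)·4 - 3·0 = -24 - 0 = -24.
So p(s) = det(sI - A) = s^2 + 2s - 24.
Factor s^2 + 2s - 24: two numbers with sum -2 and product -24 are 4 and -6, so s^2 + 2s - 24 = (s - 4)(s + 6).
Hence p(s) = (s - 4) (s + 6), with roots -6, 4.
At least one eigenvalue has non-negative real part, so the system is not asymptotically stable.

-6, 4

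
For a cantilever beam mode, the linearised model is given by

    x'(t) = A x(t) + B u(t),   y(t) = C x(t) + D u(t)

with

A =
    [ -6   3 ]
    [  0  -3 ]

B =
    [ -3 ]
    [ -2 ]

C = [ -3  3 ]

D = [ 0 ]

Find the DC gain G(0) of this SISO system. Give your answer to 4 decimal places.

G(0) = C(-A)^{-1}B + D = -C A^{-1} B + D.
det A = 18, so A^{-1} = (1/18)·adj(A) = [[-1/6, -1/6], [0, -1/3]]
A^{-1} B = [5/6, 2/3]^T
C A^{-1} B = -1/2
G(0) = D - C A^{-1} B = 0 - (-1/2) = 1/2 ≈ 0.5000

0.5000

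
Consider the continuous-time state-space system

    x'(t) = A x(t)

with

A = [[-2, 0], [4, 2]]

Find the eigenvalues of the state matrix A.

-2, 2

det(sI - A) = s^2 - (tr A)s + det A, with tr A = (-2) + 2 = 0 and det A = (-2)·2 - 0·4 = -4 - 0 = -4.
So p(s) = det(sI - A) = s^2 - 4.
Factor s^2 - 4: two numbers with sum 0 and product -4 are 2 and -2, so s^2 - 4 = (s - 2)(s + 2).
Hence p(s) = (s - 2) (s + 2), with roots -2, 2.
At least one eigenvalue has non-negative real part, so the system is not asymptotically stable.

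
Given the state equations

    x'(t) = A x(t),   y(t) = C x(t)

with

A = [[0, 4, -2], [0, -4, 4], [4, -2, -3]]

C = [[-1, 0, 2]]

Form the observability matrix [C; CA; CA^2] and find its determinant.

320

CA = [[8, -8, -4]]
CA^2 = [[-16, 72, -36]]
Observability matrix O = [C; CA; CA^2] = [[-1, 0, 2], [8, -8, -4], [-16, 72, -36]]
Expanding along the first row, det(O) = (-1)·((-8)·(-36) - (-4)·72) - 0·(8·(-36) - (-4)·(-16)) + 2·(8·72 - (-8)·(-16)) = (-1)·576 - 0·(-352) + 2·448 = 320
Since det(O) ≠ 0, rank(O) = 3 and the system is completely observable.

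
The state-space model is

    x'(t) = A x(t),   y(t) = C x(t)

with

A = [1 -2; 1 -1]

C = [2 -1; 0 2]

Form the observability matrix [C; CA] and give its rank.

2

CA = [[1, -3], [2, -2]]
Observability matrix O = [C; CA] = [[2, -1], [0, 2], [1, -3], [2, -2]]
Take the 2×2 submatrix of O formed by rows 1, 2: [[2, -1], [0, 2]]. Its determinant is 2·2 - (-1)·0 = 4 - 0 = 4 ≠ 0.
So rank(O) ≥ 2; since O has 2 columns, rank(O) = 2.
rank(O) = 2 = n, so the pair (A, C) is completely observable.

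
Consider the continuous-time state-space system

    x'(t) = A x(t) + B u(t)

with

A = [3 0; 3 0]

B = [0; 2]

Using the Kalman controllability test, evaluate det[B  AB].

0

AB = [[0], [0]]
Controllability matrix C = [B  AB] = [[0, 0], [2, 0]]
det(C) = 0·0 - 0·2 = 0 - 0 = 0
Since det(C) = 0, rank(C) < 2 and the system is not completely controllable.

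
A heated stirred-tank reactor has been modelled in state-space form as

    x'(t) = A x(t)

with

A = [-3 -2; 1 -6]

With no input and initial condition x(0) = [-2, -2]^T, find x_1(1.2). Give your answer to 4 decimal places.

det(sI - A) = s^2 - (tr A)s + det A, with tr A = (-3) + (-6) = -9 and det A = (-3)·(-6) - (-2)·1 = 18 - (-2) = 20.
So p(s) = det(sI - A) = s^2 + 9s + 20.
Factor s^2 + 9s + 20: two numbers with sum -9 and product 20 are -4 and -5, so s^2 + 9s + 20 = (s + 4)(s + 5).
Hence p(s) = (s + 4) (s + 5), with roots -5, -4.
The eigenvalues -5, -4 are distinct and real, so A is diagonalisable and x(t) = e^{At} x(0) = V diag(e^{λ_i t}) V^{-1} x(0), where the columns of V are the eigenvectors.
λ = -5: A - (-5)I = [[2, -2], [1, -1]]. Row 1 gives 2·v1 + (-2)·v2 = 0, so take v_1 = [1, 1]^T.
λ = -4: A - (-4)I = [[1, -2], [1, -2]]. Row 1 gives 1·v1 + (-2)·v2 = 0, so take v_2 = [-2, -1]^T.
V = [v_1 v_2] = [[1, -2], [1, -1]] has det V = 1, so V^{-1} = adj(V)/det V = [[-1, 2], [-1, 1]].
Modal coordinates z(0) = V^{-1} x(0): (-1)·(-2) + 2·(-2) = -2; (-1)·(-2) + 1·(-2) = 0; so z(0) = [-2, 0]^T.
x_1(t) = Σ_i (v_i)_1 · z_i(0) · e^{λ_i t} (row 1 of V times the modal terms).
x_1(1.2) = 1·(-2)·e^{-5·1.2} + (-2)·0·e^{-4·1.2} = (-2)·0.002479 + 0·0.008230 = -0.0050.

-0.0050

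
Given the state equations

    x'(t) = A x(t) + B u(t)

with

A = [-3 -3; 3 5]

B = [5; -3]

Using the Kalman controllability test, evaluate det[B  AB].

AB = [[-6], [0]]
Controllability matrix C = [B  AB] = [[5, -6], [-3, 0]]
det(C) = 5·0 - (-6)·(-3) = 0 - 18 = -18
Since det(C) ≠ 0, rank(C) = 2 and the system is completely controllable.

-18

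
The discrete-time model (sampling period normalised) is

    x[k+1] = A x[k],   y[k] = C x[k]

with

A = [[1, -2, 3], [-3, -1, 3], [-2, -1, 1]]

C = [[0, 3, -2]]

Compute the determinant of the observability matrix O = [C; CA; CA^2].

CA = [[-5, -1, 7]]
CA^2 = [[-16, 4, -11]]
Observability matrix O = [C; CA; CA^2] = [[0, 3, -2], [-5, -1, 7], [-16, 4, -11]]
Expanding along the first row, det(O) = 0·((-1)·(-11) - 7·4) - 3·((-5)·(-11) - 7·(-16)) + (-2)·((-5)·4 - (-1)·(-16)) = 0·(-17) - 3·167 + (-2)·(-36) = -429
Since det(O) ≠ 0, rank(O) = 3 and the system is completely observable.

-429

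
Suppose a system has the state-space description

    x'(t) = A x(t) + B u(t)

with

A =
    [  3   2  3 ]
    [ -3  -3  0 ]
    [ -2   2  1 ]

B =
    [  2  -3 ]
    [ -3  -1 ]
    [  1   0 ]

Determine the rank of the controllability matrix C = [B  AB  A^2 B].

3

AB = [[3, -11], [3, 12], [-9, 4]]
A^2B = [[-12, 3], [-18, -3], [-9, 50]]
Controllability matrix C = [B  AB  A^2B] = [[2, -3, 3, -11, -12, 3], [-3, -1, 3, 12, -18, -3], [1, 0, -9, 4, -9, 50]]
Take the 3×3 submatrix of C formed by columns 1, 2, 3: [[2, -3, 3], [-3, -1, 3], [1, 0, -9]]. Its determinant is 2·((-1)·(-9) - 3·0) - (-3)·((-3)·(-9) - 3·1) + 3·((-3)·0 - (-1)·1) = 2·9 - (-3)·24 + 3·1 = 93 ≠ 0.
So rank(C) ≥ 3; since C has 3 rows, rank(C) = 3.
rank(C) = 3 = n, so the pair (A, B) is completely controllable.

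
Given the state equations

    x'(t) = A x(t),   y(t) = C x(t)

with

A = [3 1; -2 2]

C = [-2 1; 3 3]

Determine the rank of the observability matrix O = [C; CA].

2

CA = [[-8, 0], [3, 9]]
Observability matrix O = [C; CA] = [[-2, 1], [3, 3], [-8, 0], [3, 9]]
Take the 2×2 submatrix of O formed by rows 1, 2: [[-2, 1], [3, 3]]. Its determinant is (-2)·3 - 1·3 = -6 - 3 = -9 ≠ 0.
So rank(O) ≥ 2; since O has 2 columns, rank(O) = 2.
rank(O) = 2 = n, so the pair (A, C) is completely observable.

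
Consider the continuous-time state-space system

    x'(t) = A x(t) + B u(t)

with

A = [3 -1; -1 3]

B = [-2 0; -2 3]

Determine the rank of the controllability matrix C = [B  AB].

AB = [[-4, -3], [-4, 9]]
Controllability matrix C = [B  AB] = [[-2, 0, -4, -3], [-2, 3, -4, 9]]
Take the 2×2 submatrix of C formed by columns 1, 2: [[-2, 0], [-2, 3]]. Its determinant is (-2)·3 - 0·(-2) = -6 - 0 = -6 ≠ 0.
So rank(C) ≥ 2; since C has 2 rows, rank(C) = 2.
rank(C) = 2 = n, so the pair (A, B) is completely controllable.

2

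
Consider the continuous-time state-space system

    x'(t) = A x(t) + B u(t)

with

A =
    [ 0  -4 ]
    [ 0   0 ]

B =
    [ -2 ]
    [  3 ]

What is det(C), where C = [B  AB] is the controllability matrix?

AB = [[-12], [0]]
Controllability matrix C = [B  AB] = [[-2, -12], [3, 0]]
det(C) = (-2)·0 - (-12)·3 = 0 - (-36) = 36
Since det(C) ≠ 0, rank(C) = 2 and the system is completely controllable.

36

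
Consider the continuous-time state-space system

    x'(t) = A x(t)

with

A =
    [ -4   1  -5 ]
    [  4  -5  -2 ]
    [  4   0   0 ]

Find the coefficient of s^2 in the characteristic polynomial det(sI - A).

Expand det(sI - A) for the 3×3 matrix.
p(s) = s^3 + 9s^2 + 36s + 108.
(Check: constant term = det(-A) = (-1)^3 det A = 108; coefficient of s^2 = -tr A = 9.)
The coefficient of s^2 is 9.

9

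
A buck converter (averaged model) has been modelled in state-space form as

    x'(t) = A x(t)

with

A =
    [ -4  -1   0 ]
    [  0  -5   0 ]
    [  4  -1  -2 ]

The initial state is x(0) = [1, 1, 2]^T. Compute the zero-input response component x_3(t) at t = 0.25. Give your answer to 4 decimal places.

det(sI - A) = s^3 - (tr A)s^2 + (M11 + M22 + M33)s - det A, where Mii is the 2×2 principal minor of A obtained by deleting row i and column i.
tr A = (-4) + (-5) + (-2) = -11; M11 = (-5)·(-2) - 0·(-1) = 10 - 0 = 10; M22 = (-4)·(-2) - 0·4 = 8 - 0 = 8; M33 = (-4)·(-5) - (-1)·0 = 20 - 0 = 20; sum of minors = 38.
det A = (-4)·((-5)·(-2) - 0·(-1)) - (-1)·(0·(-2) - 0·4) + 0·(0·(-1) - (-5)·4) = (-4)·10 - (-1)·0 + 0·20 = -40.
So p(s) = det(sI - A) = s^3 + 11s^2 + 38s + 40.
Rational-root test: any integer root divides 40. Testing small divisors, s = -2 works: p(-2) = -8 + 44 + (-76) + 40 = 0, so (s + 2) is a factor.
Dividing, p(s) = (s + 2)(s^2 + 9s + 20).
Factor s^2 + 9s + 20: two numbers with sum -9 and product 20 are -4 and -5, so s^2 + 9s + 20 = (s + 4)(s + 5).
Hence p(s) = (s + 2) (s + 4) (s + 5), with roots -5, -4, -2.
The eigenvalues -5, -4, -2 are distinct and real, so A is diagonalisable and x(t) = e^{At} x(0) = V diag(e^{λ_i t}) V^{-1} x(0), where the columns of V are the eigenvectors.
λ = -5: A - (-5)I = [[1, -1, 0], [0, 0, 0], [4, -1, 3]]. v must be orthogonal to every row; (row 1) × (row 3) = [-3, -3, 3], so take v_1 = [1, 1, -1]^T.
λ = -4: A - (-4)I = [[0, -1, 0], [0, -1, 0], [4, -1, 2]]. v must be orthogonal to every row; (row 1) × (row 3) = [-2, 0, 4], so take v_2 = [-1, 0, 2]^T.
λ = -2: A - (-2)I = [[-2, -1, 0], [0, -3, 0], [4, -1, 0]]. v must be orthogonal to every row; (row 1) × (row 2) = [0, 0, 6], so take v_3 = [0, 0, 1]^T.
V = [v_1 v_2 v_3] = [[1, -1, 0], [1, 0, 0], [-1, 2, 1]] has det V = 1, so V^{-1} = adj(V)/det V = [[0, 1, 0], [-1, 1, 0], [2, -1, 1]].
Modal coordinates z(0) = V^{-1} x(0): 0·1 + 1·1 + 0·2 = 1; (-1)·1 + 1·1 + 0·2 = 0; 2·1 + (-1)·1 + 1·2 = 3; so z(0) = [1, 0, 3]^T.
x_3(t) = Σ_i (v_i)_3 · z_i(0) · e^{λ_i t} (row 3 of V times the modal terms).
x_3(0.25) = (-1)·1·e^{-5·0.25} + 2·0·e^{-4·0.25} + 1·3·e^{-2·0.25} = (-1)·0.286505 + 0·0.367879 + 3·0.606531 = 1.5331.

1.5331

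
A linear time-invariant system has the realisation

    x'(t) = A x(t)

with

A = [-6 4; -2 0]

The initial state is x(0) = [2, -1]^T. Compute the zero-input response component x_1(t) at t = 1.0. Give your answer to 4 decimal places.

det(sI - A) = s^2 - (tr A)s + det A, with tr A = (-6) + 0 = -6 and det A = (-6)·0 - 4·(-2) = 0 - (-8) = 8.
So p(s) = det(sI - A) = s^2 + 6s + 8.
Factor s^2 + 6s + 8: two numbers with sum -6 and product 8 are -2 and -4, so s^2 + 6s + 8 = (s + 2)(s + 4).
Hence p(s) = (s + 2) (s + 4), with roots -4, -2.
The eigenvalues -4, -2 are distinct and real, so A is diagonalisable and x(t) = e^{At} x(0) = V diag(e^{λ_i t}) V^{-1} x(0), where the columns of V are the eigenvectors.
λ = -4: A - (-4)I = [[-2, 4], [-2, 4]]. Row 1 gives (-2)·v1 + 4·v2 = 0, so take v_1 = [2, 1]^T.
λ = -2: A - (-2)I = [[-4, 4], [-2, 2]]. Row 1 gives (-4)·v1 + 4·v2 = 0, so take v_2 = [1, 1]^T.
V = [v_1 v_2] = [[2, 1], [1, 1]] has det V = 1, so V^{-1} = adj(V)/det V = [[1, -1], [-1, 2]].
Modal coordinates z(0) = V^{-1} x(0): 1·2 + (-1)·(-1) = 3; (-1)·2 + 2·(-1) = -4; so z(0) = [3, -4]^T.
x_1(t) = Σ_i (v_i)_1 · z_i(0) · e^{λ_i t} (row 1 of V times the modal terms).
x_1(1.0) = 2·3·e^{-4·1.0} + 1·(-4)·e^{-2·1.0} = 6·0.018316 + (-4)·0.135335 = -0.4314.

-0.4314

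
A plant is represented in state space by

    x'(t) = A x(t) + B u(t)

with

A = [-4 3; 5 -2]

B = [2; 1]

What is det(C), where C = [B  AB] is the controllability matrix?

AB = [[-5], [8]]
Controllability matrix C = [B  AB] = [[2, -5], [1, 8]]
det(C) = 2·8 - (-5)·1 = 16 - (-5) = 21
Since det(C) ≠ 0, rank(C) = 2 and the system is completely controllable.

21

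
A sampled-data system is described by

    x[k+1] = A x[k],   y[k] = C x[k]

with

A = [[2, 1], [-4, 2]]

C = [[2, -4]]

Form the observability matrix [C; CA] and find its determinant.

CA = [[20, -6]]
Observability matrix O = [C; CA] = [[2, -4], [20, -6]]
det(O) = 2·(-6) - (-4)·20 = -12 - (-80) = 68
Since det(O) ≠ 0, rank(O) = 2 and the system is completely observable.

68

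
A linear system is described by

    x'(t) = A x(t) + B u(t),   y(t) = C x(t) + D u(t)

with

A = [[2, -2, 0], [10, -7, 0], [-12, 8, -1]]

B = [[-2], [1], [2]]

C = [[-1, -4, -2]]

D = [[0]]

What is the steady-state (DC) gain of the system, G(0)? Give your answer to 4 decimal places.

G(0) = C(-A)^{-1}B + D = -C A^{-1} B + D.
det A = -6, so A^{-1} = (1/-6)·adj(A) = [[-7/6, 1/3, 0], [-5/3, 1/3, 0], [2/3, -4/3, -1]]
A^{-1} B = [8/3, 11/3, -14/3]^T
C A^{-1} B = -8
G(0) = D - C A^{-1} B = 0 - (-8) = 8

8.0000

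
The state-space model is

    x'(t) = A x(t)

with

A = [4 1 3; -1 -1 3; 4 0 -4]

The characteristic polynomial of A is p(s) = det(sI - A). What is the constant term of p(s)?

-36

Expand det(sI - A) for the 3×3 matrix.
p(s) = s^3 + s^2 - 27s - 36.
(Check: constant term = det(-A) = (-1)^3 det A = -36; coefficient of s^2 = -tr A = 1.)
The constant term is -36.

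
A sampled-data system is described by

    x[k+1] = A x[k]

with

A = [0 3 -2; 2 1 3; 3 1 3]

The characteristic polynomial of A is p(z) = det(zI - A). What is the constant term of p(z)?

Expand det(zI - A) for the 3×3 matrix.
p(z) = z^3 - 4z^2 - 11.
(Check: constant term = det(-A) = (-1)^3 det A = -11; coefficient of z^2 = -tr A = -4.)
The constant term is -11.

-11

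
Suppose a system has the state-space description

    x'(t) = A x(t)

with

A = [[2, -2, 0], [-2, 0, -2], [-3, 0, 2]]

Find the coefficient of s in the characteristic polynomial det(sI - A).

0

Expand det(sI - A) for the 3×3 matrix.
p(s) = s^3 - 4s^2 + 20.
(Check: constant term = det(-A) = (-1)^3 det A = 20; coefficient of s^2 = -tr A = -4.)
The coefficient of s is 0.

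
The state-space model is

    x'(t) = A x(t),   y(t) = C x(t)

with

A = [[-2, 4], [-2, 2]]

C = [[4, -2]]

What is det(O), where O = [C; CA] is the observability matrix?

40

CA = [[-4, 12]]
Observability matrix O = [C; CA] = [[4, -2], [-4, 12]]
det(O) = 4·12 - (-2)·(-4) = 48 - 8 = 40
Since det(O) ≠ 0, rank(O) = 2 and the system is completely observable.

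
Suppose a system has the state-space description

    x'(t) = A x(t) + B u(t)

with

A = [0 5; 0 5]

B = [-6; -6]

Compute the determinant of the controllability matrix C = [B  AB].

0

AB = [[-30], [-30]]
Controllability matrix C = [B  AB] = [[-6, -30], [-6, -30]]
det(C) = (-6)·(-30) - (-30)·(-6) = 180 - 180 = 0
Since det(C) = 0, rank(C) < 2 and the system is not completely controllable.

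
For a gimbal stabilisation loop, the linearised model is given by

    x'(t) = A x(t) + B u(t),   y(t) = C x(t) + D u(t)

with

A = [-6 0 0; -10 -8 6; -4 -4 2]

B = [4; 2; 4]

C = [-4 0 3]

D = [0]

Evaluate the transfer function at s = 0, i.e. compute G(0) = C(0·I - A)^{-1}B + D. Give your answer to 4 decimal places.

G(0) = C(-A)^{-1}B + D = -C A^{-1} B + D.
det A = -48, so A^{-1} = (1/-48)·adj(A) = [[-1/6, 0, 0], [1/12, 1/4, -3/4], [-1/6, 1/2, -1]]
A^{-1} B = [-2/3, -13/6, -11/3]^T
C A^{-1} B = -25/3
G(0) = D - C A^{-1} B = 0 - (-25/3) = 25/3 ≈ 8.3333

8.3333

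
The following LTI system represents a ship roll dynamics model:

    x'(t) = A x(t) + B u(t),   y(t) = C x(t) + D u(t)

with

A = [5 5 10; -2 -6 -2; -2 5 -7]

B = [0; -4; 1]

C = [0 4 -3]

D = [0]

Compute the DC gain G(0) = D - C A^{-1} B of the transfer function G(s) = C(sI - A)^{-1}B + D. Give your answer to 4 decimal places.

-16.0000

G(0) = C(-A)^{-1}B + D = -C A^{-1} B + D.
det A = -10, so A^{-1} = (1/-10)·adj(A) = [[-26/5, -17/2, -5], [1, 3/2, 1], [11/5, 7/2, 2]]
A^{-1} B = [29, -5, -12]^T
C A^{-1} B = 16
G(0) = D - C A^{-1} B = 0 - (16) = -16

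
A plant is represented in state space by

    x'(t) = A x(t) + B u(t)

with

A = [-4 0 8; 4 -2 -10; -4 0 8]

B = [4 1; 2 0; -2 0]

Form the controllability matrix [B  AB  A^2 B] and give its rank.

AB = [[-32, -4], [32, 4], [-32, -4]]
A^2B = [[-128, -16], [128, 16], [-128, -16]]
Controllability matrix C = [B  AB  A^2B] = [[4, 1, -32, -4, -128, -16], [2, 0, 32, 4, 128, 16], [-2, 0, -32, -4, -128, -16]]
The rows r1, r2, r3 of C are linearly dependent: r2 + r3 = 0 (check each entry), so rank(C) ≤ 2.
The 2×2 minor from rows 1, 2, columns 1, 2 is 4·0 - 1·2 = 0 - 2 = -2 ≠ 0, so rank(C) = 2.
rank(C) = 2 < n = 3, so the pair (A, B) is not completely controllable.

2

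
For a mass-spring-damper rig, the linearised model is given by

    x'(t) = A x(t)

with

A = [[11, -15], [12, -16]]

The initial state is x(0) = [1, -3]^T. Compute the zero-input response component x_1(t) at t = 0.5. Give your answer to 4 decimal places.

9.5592

det(sI - A) = s^2 - (tr A)s + det A, with tr A = 11 + (-16) = -5 and det A = 11·(-16) - (-15)·12 = -176 - (-180) = 4.
So p(s) = det(sI - A) = s^2 + 5s + 4.
Factor s^2 + 5s + 4: two numbers with sum -5 and product 4 are -1 and -4, so s^2 + 5s + 4 = (s + 1)(s + 4).
Hence p(s) = (s + 1) (s + 4), with roots -4, -1.
The eigenvalues -4, -1 are distinct and real, so A is diagonalisable and x(t) = e^{At} x(0) = V diag(e^{λ_i t}) V^{-1} x(0), where the columns of V are the eigenvectors.
λ = -4: A - (-4)I = [[15, -15], [12, -12]]. Row 1 gives 15·v1 + (-15)·v2 = 0, so take v_1 = [1, 1]^T.
λ = -1: A - (-1)I = [[12, -15], [12, -15]]. Row 1 gives 12·v1 + (-15)·v2 = 0, so take v_2 = [5, 4]^T.
V = [v_1 v_2] = [[1, 5], [1, 4]] has det V = -1, so V^{-1} = adj(V)/det V = [[-4, 5], [1, -1]].
Modal coordinates z(0) = V^{-1} x(0): (-4)·1 + 5·(-3) = -19; 1·1 + (-1)·(-3) = 4; so z(0) = [-19, 4]^T.
x_1(t) = Σ_i (v_i)_1 · z_i(0) · e^{λ_i t} (row 1 of V times the modal terms).
x_1(0.5) = 1·(-19)·e^{-4·0.5} + 5·4·e^{-1·0.5} = (-19)·0.13533528 + 20·0.60653066 = 9.5592.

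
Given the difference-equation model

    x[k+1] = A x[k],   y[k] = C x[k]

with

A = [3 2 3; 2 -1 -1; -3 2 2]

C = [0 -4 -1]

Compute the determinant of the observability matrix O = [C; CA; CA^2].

CA = [[-5, 2, 2]]
CA^2 = [[-17, -8, -13]]
Observability matrix O = [C; CA; CA^2] = [[0, -4, -1], [-5, 2, 2], [-17, -8, -13]]
Expanding along the first row, det(O) = 0·(2·(-13) - 2·(-8)) - (-4)·((-5)·(-13) - 2·(-17)) + (-1)·((-5)·(-8) - 2·(-17)) = 0·(-10) - (-4)·99 + (-1)·74 = 322
Since det(O) ≠ 0, rank(O) = 3 and the system is completely observable.

322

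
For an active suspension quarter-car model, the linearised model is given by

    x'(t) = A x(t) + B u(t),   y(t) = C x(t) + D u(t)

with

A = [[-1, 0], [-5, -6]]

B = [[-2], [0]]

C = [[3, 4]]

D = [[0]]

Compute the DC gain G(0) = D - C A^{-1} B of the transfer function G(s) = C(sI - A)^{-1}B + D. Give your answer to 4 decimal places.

G(0) = C(-A)^{-1}B + D = -C A^{-1} B + D.
det A = 6, so A^{-1} = (1/6)·adj(A) = [[-1, 0], [5/6, -1/6]]
A^{-1} B = [2, -5/3]^T
C A^{-1} B = -2/3
G(0) = D - C A^{-1} B = 0 - (-2/3) = 2/3 ≈ 0.6667

0.6667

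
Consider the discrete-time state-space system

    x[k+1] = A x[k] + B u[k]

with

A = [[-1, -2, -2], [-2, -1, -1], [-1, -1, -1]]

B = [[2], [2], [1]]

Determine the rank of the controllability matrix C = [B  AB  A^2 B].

2

AB = [[-8], [-7], [-5]]
A^2B = [[32], [28], [20]]
Controllability matrix C = [B  AB  A^2B] = [[2, -8, 32], [2, -7, 28], [1, -5, 20]]
The rows r1, r2, r3 of C are linearly dependent: -3·r1 + 2·r2 + 2·r3 = 0 (check each entry), so rank(C) ≤ 2.
The 2×2 minor from rows 1, 2, columns 1, 2 is 2·(-7) - (-8)·2 = -14 - (-16) = 2 ≠ 0, so rank(C) = 2.
rank(C) = 2 < n = 3, so the pair (A, B) is not completely controllable.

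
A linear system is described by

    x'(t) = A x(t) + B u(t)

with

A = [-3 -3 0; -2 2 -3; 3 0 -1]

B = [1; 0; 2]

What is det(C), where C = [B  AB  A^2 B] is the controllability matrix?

699

AB = [[-3], [-8], [1]]
A^2B = [[33], [-13], [-10]]
Controllability matrix C = [B  AB  A^2B] = [[1, -3, 33], [0, -8, -13], [2, 1, -10]]
Expanding along the first row, det(C) = 1·((-8)·(-10) - (-13)·1) - (-3)·(0·(-10) - (-13)·2) + 33·(0·1 - (-8)·2) = 1·93 - (-3)·26 + 33·16 = 699
Since det(C) ≠ 0, rank(C) = 3 and the system is completely controllable.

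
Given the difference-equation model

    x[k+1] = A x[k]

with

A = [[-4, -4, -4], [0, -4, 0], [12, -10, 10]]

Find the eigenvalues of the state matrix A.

-4, 2, 4

det(zI - A) = z^3 - (tr A)z^2 + (M11 + M22 + M33)z - det A, where Mii is the 2×2 principal minor of A obtained by deleting row i and column i.
tr A = (-4) + (-4) + 10 = 2; M11 = (-4)·10 - 0·(-10) = -40 - 0 = -40; M22 = (-4)·10 - (-4)·12 = -40 - (-48) = 8; M33 = (-4)·(-4) - (-4)·0 = 16 - 0 = 16; sum of minors = -16.
det A = (-4)·((-4)·10 - 0·(-10)) - (-4)·(0·10 - 0·12) + (-4)·(0·(-10) - (-4)·12) = (-4)·(-40) - (-4)·0 + (-4)·48 = -32.
So p(z) = det(zI - A) = z^3 - 2z^2 - 16z + 32.
Rational-root test: any integer root divides 32. Testing small divisors, z = 2 works: p(2) = 8 + (-8) + (-32) + 32 = 0, so (z - 2) is a factor.
Dividing, p(z) = (z - 2)(z^2 - 16).
Factor z^2 - 16: two numbers with sum 0 and product -16 are 4 and -4, so z^2 - 16 = (z - 4)(z + 4).
Hence p(z) = (z - 4) (z - 2) (z + 4), with roots -4, 2, 4.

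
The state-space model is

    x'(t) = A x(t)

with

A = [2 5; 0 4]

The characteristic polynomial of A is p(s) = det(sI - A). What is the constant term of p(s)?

8

For a 2×2 matrix, det(sI - A) = s^2 - (tr A)s + det A.
tr A = 6, det A = 8.
So p(s) = s^2 - 6s + 8.
The constant term is 8.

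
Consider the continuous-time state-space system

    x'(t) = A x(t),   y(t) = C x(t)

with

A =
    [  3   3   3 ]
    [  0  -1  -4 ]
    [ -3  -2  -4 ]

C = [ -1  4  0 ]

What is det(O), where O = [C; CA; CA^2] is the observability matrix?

-2527

CA = [[-3, -7, -19]]
CA^2 = [[48, 36, 95]]
Observability matrix O = [C; CA; CA^2] = [[-1, 4, 0], [-3, -7, -19], [48, 36, 95]]
Expanding along the first row, det(O) = (-1)·((-7)·95 - (-19)·36) - 4·((-3)·95 - (-19)·48) + 0·((-3)·36 - (-7)·48) = (-1)·19 - 4·627 + 0·228 = -2527
Since det(O) ≠ 0, rank(O) = 3 and the system is completely observable.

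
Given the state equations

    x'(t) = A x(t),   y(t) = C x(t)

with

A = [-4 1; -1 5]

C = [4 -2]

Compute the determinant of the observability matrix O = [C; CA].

-52

CA = [[-14, -6]]
Observability matrix O = [C; CA] = [[4, -2], [-14, -6]]
det(O) = 4·(-6) - (-2)·(-14) = -24 - 28 = -52
Since det(O) ≠ 0, rank(O) = 2 and the system is completely observable.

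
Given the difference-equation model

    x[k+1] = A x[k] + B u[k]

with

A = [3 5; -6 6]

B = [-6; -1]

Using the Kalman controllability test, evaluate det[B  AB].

AB = [[-23], [30]]
Controllability matrix C = [B  AB] = [[-6, -23], [-1, 30]]
det(C) = (-6)·30 - (-23)·(-1) = -180 - 23 = -203
Since det(C) ≠ 0, rank(C) = 2 and the system is completely controllable.

-203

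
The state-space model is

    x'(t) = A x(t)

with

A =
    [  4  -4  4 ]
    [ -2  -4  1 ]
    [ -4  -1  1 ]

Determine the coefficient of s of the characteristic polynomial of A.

-7

Expand det(sI - A) for the 3×3 matrix.
p(s) = s^3 - s^2 - 7s + 60.
(Check: constant term = det(-A) = (-1)^3 det A = 60; coefficient of s^2 = -tr A = -1.)
The coefficient of s is -7.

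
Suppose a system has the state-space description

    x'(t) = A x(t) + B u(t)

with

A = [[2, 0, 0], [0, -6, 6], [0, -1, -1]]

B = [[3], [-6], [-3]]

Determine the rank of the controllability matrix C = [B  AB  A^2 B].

2

AB = [[6], [18], [9]]
A^2B = [[12], [-54], [-27]]
Controllability matrix C = [B  AB  A^2B] = [[3, 6, 12], [-6, 18, -54], [-3, 9, -27]]
The rows r1, r2, r3 of C are linearly dependent: -r2 + 2·r3 = 0 (check each entry), so rank(C) ≤ 2.
The 2×2 minor from rows 1, 2, columns 1, 2 is 3·18 - 6·(-6) = 54 - (-36) = 90 ≠ 0, so rank(C) = 2.
rank(C) = 2 < n = 3, so the pair (A, B) is not completely controllable.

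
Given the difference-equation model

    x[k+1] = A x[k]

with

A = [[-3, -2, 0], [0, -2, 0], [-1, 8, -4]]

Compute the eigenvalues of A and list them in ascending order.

-4, -3, -2

det(zI - A) = z^3 - (tr A)z^2 + (M11 + M22 + M33)z - det A, where Mii is the 2×2 principal minor of A obtained by deleting row i and column i.
tr A = (-3) + (-2) + (-4) = -9; M11 = (-2)·(-4) - 0·8 = 8 - 0 = 8; M22 = (-3)·(-4) - 0·(-1) = 12 - 0 = 12; M33 = (-3)·(-2) - (-2)·0 = 6 - 0 = 6; sum of minors = 26.
det A = (-3)·((-2)·(-4) - 0·8) - (-2)·(0·(-4) - 0·(-1)) + 0·(0·8 - (-2)·(-1)) = (-3)·8 - (-2)·0 + 0·(-2) = -24.
So p(z) = det(zI - A) = z^3 + 9z^2 + 26z + 24.
Rational-root test: any integer root divides 24. Testing small divisors, z = -2 works: p(-2) = -8 + 36 + (-52) + 24 = 0, so (z + 2) is a factor.
Dividing, p(z) = (z + 2)(z^2 + 7z + 12).
Factor z^2 + 7z + 12: two numbers with sum -7 and product 12 are -3 and -4, so z^2 + 7z + 12 = (z + 3)(z + 4).
Hence p(z) = (z + 2) (z + 3) (z + 4), with roots -4, -3, -2.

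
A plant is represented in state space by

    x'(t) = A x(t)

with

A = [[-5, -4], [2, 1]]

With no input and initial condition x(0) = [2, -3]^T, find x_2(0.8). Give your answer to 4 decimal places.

det(sI - A) = s^2 - (tr A)s + det A, with tr A = (-5) + 1 = -4 and det A = (-5)·1 - (-4)·2 = -5 - (-8) = 3.
So p(s) = det(sI - A) = s^2 + 4s + 3.
Factor s^2 + 4s + 3: two numbers with sum -4 and product 3 are -1 and -3, so s^2 + 4s + 3 = (s + 1)(s + 3).
Hence p(s) = (s + 1) (s + 3), with roots -3, -1.
The eigenvalues -3, -1 are distinct and real, so A is diagonalisable and x(t) = e^{At} x(0) = V diag(e^{λ_i t}) V^{-1} x(0), where the columns of V are the eigenvectors.
λ = -3: A - (-3)I = [[-2, -4], [2, 4]]. Row 1 gives (-2)·v1 + (-4)·v2 = 0, so take v_1 = [2, -1]^T.
λ = -1: A - (-1)I = [[-4, -4], [2, 2]]. Row 1 gives (-4)·v1 + (-4)·v2 = 0, so take v_2 = [1, -1]^T.
V = [v_1 v_2] = [[2, 1], [-1, -1]] has det V = -1, so V^{-1} = adj(V)/det V = [[1, 1], [-1, -2]].
Modal coordinates z(0) = V^{-1} x(0): 1·2 + 1·(-3) = -1; (-1)·2 + (-2)·(-3) = 4; so z(0) = [-1, 4]^T.
x_2(t) = Σ_i (v_i)_2 · z_i(0) · e^{λ_i t} (row 2 of V times the modal terms).
x_2(0.8) = (-1)·(-1)·e^{-3·0.8} + (-1)·4·e^{-1·0.8} = 1·0.090718 + (-4)·0.449329 = -1.7066.

-1.7066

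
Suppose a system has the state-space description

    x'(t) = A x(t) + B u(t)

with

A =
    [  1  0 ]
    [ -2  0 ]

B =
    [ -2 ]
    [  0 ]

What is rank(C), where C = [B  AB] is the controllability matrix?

AB = [[-2], [4]]
Controllability matrix C = [B  AB] = [[-2, -2], [0, 4]]
det(C) = (-2)·4 - (-2)·0 = -8 - 0 = -8 ≠ 0, so rank(C) = 2.
rank(C) = 2 = n, so the pair (A, B) is completely controllable.

2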